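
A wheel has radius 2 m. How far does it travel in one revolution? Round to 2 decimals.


Shape: circle
Radius r = 2 m
Formula: C = 2 * pi * r
C = 2 * pi * 2
C = 4 * pi
C = 12.57
12.57 m


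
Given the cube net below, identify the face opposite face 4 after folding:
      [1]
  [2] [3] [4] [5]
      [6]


Net: cross layout. Take square 3 as the base (bottom).
Fold the four squares in the horizontal row up around 3: 2 -> left, 4 -> right, 5 wraps to the top.
Fold 1 and 6 up from 3: 1 -> back, 6 -> front.
Opposite pairs are therefore: (1, 6), (2, 4), (3, 5).
Face 4 is opposite face 2.
face 2


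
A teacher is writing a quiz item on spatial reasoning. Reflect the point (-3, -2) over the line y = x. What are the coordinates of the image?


Transformation: reflection
Original point: (-3, -2)
Rule for reflection over y = x: (x, y) -> (y, x)
Apply: (-3, -2) -> (-2, -3)
(-2, -3)


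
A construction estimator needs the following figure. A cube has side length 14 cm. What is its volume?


Shape: cube
Side s = 14 cm
Formula: V = s^3
V = 14 * 14 * 14
V = 196 * 14
V = 2744
2744 cm^3


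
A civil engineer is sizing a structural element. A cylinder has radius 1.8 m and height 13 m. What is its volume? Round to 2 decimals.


Shape: cylinder
Radius r = 1.8 m, Height h = 13 m
Formula: V = pi * r^2 * h
r^2 = 3.24
V = pi * 3.24 * 13
V = 42.12 * pi
V = 132.32
132.32 m^3


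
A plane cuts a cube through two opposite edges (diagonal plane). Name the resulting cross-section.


Solid: cube
Cutting plane: through two opposite edges (diagonal plane)
Visualize the intersection of the plane with the solid's surface.
The boundary of the cut region is a rectangle.
rectangle


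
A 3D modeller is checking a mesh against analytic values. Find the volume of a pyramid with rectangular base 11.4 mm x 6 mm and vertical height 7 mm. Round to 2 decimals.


Shape: rectangular pyramid
Base: 11.4 mm x 6 mm, Height h = 7 mm
Formula: V = (1/3) * base_area * h
base_area = 11.4 * 6 = 68.4
base_area * h = 68.4 * 7 = 478.8
V = 478.8 / 3
V = 159.6
159.6 mm^3


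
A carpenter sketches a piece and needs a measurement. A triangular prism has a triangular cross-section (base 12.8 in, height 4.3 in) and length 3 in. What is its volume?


Shape: triangular prism
Triangle base = 12.8 in, triangle height = 4.3 in, prism length L = 3 in
Formula: V = (1/2 * b * h_tri) * L
Cross-section area = 0.5 * 12.8 * 4.3 = 27.52
V = 27.52 * 3
V = 82.56
82.56 in^3


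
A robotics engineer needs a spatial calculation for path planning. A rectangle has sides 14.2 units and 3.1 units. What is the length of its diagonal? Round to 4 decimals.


Shape: rectangle (diagonal via Pythagoras)
Sides: 14.2 units and 3.1 units
Formula: d = sqrt(l^2 + w^2)
l^2 = 201.64, w^2 = 9.61
l^2 + w^2 = 211.25
d = sqrt(211.25)
d = 14.5344
14.5344 units


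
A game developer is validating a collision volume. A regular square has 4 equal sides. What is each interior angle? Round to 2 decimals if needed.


Shape: regular square (4 sides)
Formula: interior angle = (n - 2) * 180 / n
(n - 2) = 2
(n - 2) * 180 = 360
angle = 360 / 4
angle = 90
90 degrees


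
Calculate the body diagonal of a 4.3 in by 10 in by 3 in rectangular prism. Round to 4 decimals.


Shape: rectangular box (space diagonal)
l = 4.3 in, w = 10 in, h = 3 in
Visualize: the diagonal of the base, then a right triangle with that diagonal and the height.
Formula: d = sqrt(l^2 + w^2 + h^2)
l^2 + w^2 + h^2 = 18.49 + 100 + 9 = 127.49
d = sqrt(127.49)
d = 11.2911
11.2911 in


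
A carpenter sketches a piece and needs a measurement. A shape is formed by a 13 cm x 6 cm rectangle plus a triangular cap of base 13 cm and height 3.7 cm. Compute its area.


Composite shape: rectangle + triangle
Rectangle area = 13 * 6 = 78
Triangle area = 0.5 * 13 * 3.7 = 24.05
Total = 78 + 24.05
Total = 102.05
102.05 cm^2


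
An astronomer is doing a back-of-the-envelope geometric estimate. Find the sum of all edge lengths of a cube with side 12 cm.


Shape: cube
Side s = 12 cm
A cube has 12 edges, all equal.
Formula: total edge length = 12 * s
Total = 12 * 12
Total = 144
144 cm


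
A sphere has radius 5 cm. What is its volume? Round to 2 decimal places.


Shape: sphere
Radius r = 5 cm
Formula: V = (4/3) * pi * r^3
r^3 = 125
(4/3) * 125 = 166.666667
V = 166.666667 * pi
V = 523.6
523.6 cm^3


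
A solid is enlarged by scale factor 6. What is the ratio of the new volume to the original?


Linear scale factor k = 6
Rule: under a linear scaling by k, volumes scale by k^3.
k^3 = 6 * 6 * 6
k^3 = 36 * 6
k^3 = 216
Volume scales by a factor of 216.
216 (dimensionless)


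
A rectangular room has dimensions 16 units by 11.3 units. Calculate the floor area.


Shape: rectangle
Length l = 16 units, Width w = 11.3 units
Formula: A = l * w
A = 16 * 11.3
A = 180.8
180.8 units^2


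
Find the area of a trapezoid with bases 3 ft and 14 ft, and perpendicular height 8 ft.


Shape: trapezoid
Parallel sides a = 3 ft, b = 14 ft; Height h = 8 ft
Formula: A = (a + b) * h / 2
a + b = 3 + 14 = 17
A = 17 * 8 / 2
A = 136 / 2
A = 68
68 ft^2


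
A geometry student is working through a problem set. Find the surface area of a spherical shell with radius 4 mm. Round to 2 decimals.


Shape: sphere
Radius r = 4 mm
Formula: SA = 4 * pi * r^2
r^2 = 16
SA = 4 * pi * 16
SA = 64 * pi
SA = 201.06
201.06 mm^2


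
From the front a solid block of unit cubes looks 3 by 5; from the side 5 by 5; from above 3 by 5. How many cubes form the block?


Orthographic views of a solid rectangular block:
Front view 3 x 5 -> length = 3, height = 5
Side view 5 x 5 -> width = 5, height = 5 (consistent)
Top view 3 x 5 -> confirms length = 3, width = 5
The block is 3 x 5 x 5.
Total unit cubes = 3 * 5 * 5 = 75
75 unit cubes


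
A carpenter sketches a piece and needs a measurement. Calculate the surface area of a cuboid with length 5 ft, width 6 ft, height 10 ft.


Shape: rectangular prism
l = 5 ft, w = 6 ft, h = 10 ft
Formula: SA = 2(lw + lh + wh)
lw = 30, lh = 50, wh = 60
lw + lh + wh = 140
SA = 2 * 140
SA = 280
280 ft^2


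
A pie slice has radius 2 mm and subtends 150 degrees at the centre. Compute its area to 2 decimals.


Shape: circular sector
Radius r = 2 mm, Angle = 150 degrees
Formula: A = (angle/360) * pi * r^2
r^2 = 4
Fraction of circle = 150/360
A = (150/360) * pi * 4
A = 1.666667 * pi
A = 5.24
5.24 mm^2


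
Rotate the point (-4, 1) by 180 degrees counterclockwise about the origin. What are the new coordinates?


Transformation: rotation about the origin
Original point: (-4, 1)
Rule for 180 deg: (x, y) -> (-x, -y)
Apply: (-4, 1) -> (4, -1)
(4, -1)


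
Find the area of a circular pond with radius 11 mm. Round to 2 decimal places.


Shape: circle
Radius r = 11 mm
Formula: A = pi * r^2
r^2 = 11^2 = 121
A = pi * 121
A = 380.13
380.13 mm^2


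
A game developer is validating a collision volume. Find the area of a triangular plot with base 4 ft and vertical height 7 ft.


Shape: triangle
Base b = 4 ft, Height h = 7 ft
Formula: A = (1/2) * b * h
A = 0.5 * 4 * 7
A = 0.5 * 28
A = 14
14 ft^2


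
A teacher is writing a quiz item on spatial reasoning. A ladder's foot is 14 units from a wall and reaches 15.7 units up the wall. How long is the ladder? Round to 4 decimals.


Shape: right triangle
Legs a = 14 units, b = 15.7 units
Formula: c = sqrt(a^2 + b^2)
a^2 = 196, b^2 = 246.49
a^2 + b^2 = 442.49
c = sqrt(442.49)
c = 21.0354
21.0354 units


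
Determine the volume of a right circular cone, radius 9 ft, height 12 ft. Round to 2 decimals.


Shape: cone
Radius r = 9 ft, Height h = 12 ft
Formula: V = (1/3) * pi * r^2 * h
r^2 = 81
pi * r^2 * h = pi * 81 * 12 = 972 * pi
V = 972 * pi / 3
V = 1017.88
1017.88 ft^3


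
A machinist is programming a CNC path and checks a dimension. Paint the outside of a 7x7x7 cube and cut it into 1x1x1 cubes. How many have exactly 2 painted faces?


Large cube: 7 x 7 x 7, cut into unit cubes.
n = 7, so n - 2 = 5
Cubes with 2 painted faces lie along the edges, excluding corners.
A cube has 12 edges; each contributes (n - 2) = 5 such cubes.
Count = 12 * 5 = 60
60 unit cubes


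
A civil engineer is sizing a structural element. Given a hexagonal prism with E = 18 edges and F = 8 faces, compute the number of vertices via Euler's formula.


Polyhedron: hexagonal prism
Euler's formula for convex polyhedra: V - E + F = 2
Given: E = 18 edges and F = 8 faces
Solve for V:
V = 2 + E - F = 2 + 18 - 8 = 12
12 vertices


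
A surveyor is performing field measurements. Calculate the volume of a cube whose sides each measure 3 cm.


Shape: cube
Side s = 3 cm
Formula: V = s^3
V = 3 * 3 * 3
V = 9 * 3
V = 27
27 cm^3


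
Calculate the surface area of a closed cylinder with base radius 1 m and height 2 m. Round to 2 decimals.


Shape: closed cylinder
Radius r = 1 m, Height h = 2 m
Formula: SA = 2*pi*r^2 + 2*pi*r*h = 2*pi*r*(r + h)
r + h = 3
2 * r * (r + h) = 2 * 1 * 3 = 6
SA = 6 * pi
SA = 18.85
18.85 m^2


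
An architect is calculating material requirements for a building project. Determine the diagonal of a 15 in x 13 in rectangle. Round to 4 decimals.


Shape: rectangle (diagonal via Pythagoras)
Sides: 15 in and 13 in
Formula: d = sqrt(l^2 + w^2)
l^2 = 225, w^2 = 169
l^2 + w^2 = 394
d = sqrt(394)
d = 19.8494
19.8494 in


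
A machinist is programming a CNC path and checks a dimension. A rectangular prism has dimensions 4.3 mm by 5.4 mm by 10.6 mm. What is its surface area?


Shape: rectangular prism
l = 4.3 mm, w = 5.4 mm, h = 10.6 mm
Formula: SA = 2(lw + lh + wh)
lw = 23.22, lh = 45.58, wh = 57.24
lw + lh + wh = 126.04
SA = 2 * 126.04
SA = 252.08
252.08 mm^2


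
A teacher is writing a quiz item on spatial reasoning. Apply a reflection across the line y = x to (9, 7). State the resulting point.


Transformation: reflection
Original point: (9, 7)
Rule for reflection over y = x: (x, y) -> (y, x)
Apply: (9, 7) -> (7, 9)
(7, 9)


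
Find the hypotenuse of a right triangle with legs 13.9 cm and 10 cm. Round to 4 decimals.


Shape: right triangle
Legs a = 13.9 cm, b = 10 cm
Formula: c = sqrt(a^2 + b^2)
a^2 = 193.21, b^2 = 100
a^2 + b^2 = 293.21
c = sqrt(293.21)
c = 17.1234
17.1234 cm


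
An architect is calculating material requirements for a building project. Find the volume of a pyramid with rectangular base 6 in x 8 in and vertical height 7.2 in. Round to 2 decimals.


Shape: rectangular pyramid
Base: 6 in x 8 in, Height h = 7.2 in
Formula: V = (1/3) * base_area * h
base_area = 6 * 8 = 48
base_area * h = 48 * 7.2 = 345.6
V = 345.6 / 3
V = 115.2
115.2 in^3


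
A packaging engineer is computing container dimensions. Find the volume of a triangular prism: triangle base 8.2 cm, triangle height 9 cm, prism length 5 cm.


Shape: triangular prism
Triangle base = 8.2 cm, triangle height = 9 cm, prism length L = 5 cm
Formula: V = (1/2 * b * h_tri) * L
Cross-section area = 0.5 * 8.2 * 9 = 36.9
V = 36.9 * 5
V = 184.5
184.5 cm^3


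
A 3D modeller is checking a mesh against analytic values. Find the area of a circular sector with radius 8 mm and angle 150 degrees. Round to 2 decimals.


Shape: circular sector
Radius r = 8 mm, Angle = 150 degrees
Formula: A = (angle/360) * pi * r^2
r^2 = 64
Fraction of circle = 150/360
A = (150/360) * pi * 64
A = 26.666667 * pi
A = 83.78
83.78 mm^2


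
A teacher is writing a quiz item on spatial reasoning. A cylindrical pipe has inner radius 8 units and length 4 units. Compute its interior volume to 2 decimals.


Shape: cylinder
Radius r = 8 units, Height h = 4 units
Formula: V = pi * r^2 * h
r^2 = 64
V = pi * 64 * 4
V = 256 * pi
V = 804.25
804.25 units^3


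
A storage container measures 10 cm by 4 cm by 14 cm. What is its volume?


Shape: rectangular prism
l = 10 cm, w = 4 cm, h = 14 cm
Formula: V = l * w * h
V = 10 * 4 * 14
V = 40 * 14
V = 560
560 cm^3


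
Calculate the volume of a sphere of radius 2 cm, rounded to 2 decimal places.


Shape: sphere
Radius r = 2 cm
Formula: V = (4/3) * pi * r^3
r^3 = 8
(4/3) * 8 = 10.666667
V = 10.666667 * pi
V = 33.51
33.51 cm^3


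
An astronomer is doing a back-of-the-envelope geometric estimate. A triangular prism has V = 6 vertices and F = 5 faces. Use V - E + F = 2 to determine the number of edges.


Polyhedron: triangular prism
Euler's formula for convex polyhedra: V - E + F = 2
Given: V = 6 vertices and F = 5 faces
Solve for E:
E = V + F - 2 = 6 + 5 - 2 = 9
9 edges


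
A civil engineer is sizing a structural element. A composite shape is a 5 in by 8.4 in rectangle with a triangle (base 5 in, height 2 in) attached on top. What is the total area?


Composite shape: rectangle + triangle
Rectangle area = 5 * 8.4 = 42
Triangle area = 0.5 * 5 * 2 = 5
Total = 42 + 5
Total = 47
47 in^2


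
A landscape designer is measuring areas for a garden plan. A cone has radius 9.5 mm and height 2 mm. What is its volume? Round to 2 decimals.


Shape: cone
Radius r = 9.5 mm, Height h = 2 mm
Formula: V = (1/3) * pi * r^2 * h
r^2 = 90.25
pi * r^2 * h = pi * 90.25 * 2 = 180.5 * pi
V = 180.5 * pi / 3
V = 189.02
189.02 mm^3


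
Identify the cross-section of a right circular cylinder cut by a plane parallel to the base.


Solid: right circular cylinder
Cutting plane: parallel to the base
Visualize the intersection of the plane with the solid's surface.
The boundary of the cut region is a circle.
circle


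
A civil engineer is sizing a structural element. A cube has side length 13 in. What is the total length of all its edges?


Shape: cube
Side s = 13 in
A cube has 12 edges, all equal.
Formula: total edge length = 12 * s
Total = 12 * 13
Total = 156
156 in


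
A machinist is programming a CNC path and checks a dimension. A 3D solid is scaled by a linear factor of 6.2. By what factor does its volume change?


Linear scale factor k = 6.2
Rule: under a linear scaling by k, volumes scale by k^3.
k^3 = 6.2 * 6.2 * 6.2
k^3 = 38.44 * 6.2
k^3 = 238.328
Volume scales by a factor of 238.328.
238.328 (dimensionless)


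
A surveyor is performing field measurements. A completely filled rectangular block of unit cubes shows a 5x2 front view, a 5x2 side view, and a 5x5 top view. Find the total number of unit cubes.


Orthographic views of a solid rectangular block:
Front view 5 x 2 -> length = 5, height = 2
Side view 5 x 2 -> width = 5, height = 2 (consistent)
Top view 5 x 5 -> confirms length = 5, width = 5
The block is 5 x 5 x 2.
Total unit cubes = 5 * 5 * 2 = 50
50 unit cubes


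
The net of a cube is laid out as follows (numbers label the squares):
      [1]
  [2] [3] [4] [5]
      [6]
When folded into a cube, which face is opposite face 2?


Net: cross layout. Take square 3 as the base (bottom).
Fold the four squares in the horizontal row up around 3: 2 -> left, 4 -> right, 5 wraps to the top.
Fold 1 and 6 up from 3: 1 -> back, 6 -> front.
Opposite pairs are therefore: (1, 6), (2, 4), (3, 5).
Face 2 is opposite face 4.
face 4


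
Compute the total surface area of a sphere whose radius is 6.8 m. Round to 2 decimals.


Shape: sphere
Radius r = 6.8 m
Formula: SA = 4 * pi * r^2
r^2 = 46.24
SA = 4 * pi * 46.24
SA = 184.96 * pi
SA = 581.07
581.07 m^2


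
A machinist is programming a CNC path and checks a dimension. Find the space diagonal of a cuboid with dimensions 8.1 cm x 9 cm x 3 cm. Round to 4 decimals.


Shape: rectangular box (space diagonal)
l = 8.1 cm, w = 9 cm, h = 3 cm
Visualize: the diagonal of the base, then a right triangle with that diagonal and the height.
Formula: d = sqrt(l^2 + w^2 + h^2)
l^2 + w^2 + h^2 = 65.61 + 81 + 9 = 155.61
d = sqrt(155.61)
d = 12.4744
12.4744 cm


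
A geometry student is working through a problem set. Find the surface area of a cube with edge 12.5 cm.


Shape: cube
Side s = 12.5 cm
A cube has 6 square faces.
Formula: SA = 6 * s^2
s^2 = 156.25
SA = 6 * 156.25
SA = 937.5
937.5 cm^2


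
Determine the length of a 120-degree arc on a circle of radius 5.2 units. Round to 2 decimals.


Shape: circular arc
Radius r = 5.2 units, Angle = 120 degrees
Formula: L = (angle/360) * 2 * pi * r
2 * pi * r = 10.4 * pi
L = (120/360) * 10.4 * pi
L = 3.466667 * pi
L = 10.89
10.89 units


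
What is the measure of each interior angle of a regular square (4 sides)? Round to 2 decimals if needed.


Shape: regular square (4 sides)
Formula: interior angle = (n - 2) * 180 / n
(n - 2) = 2
(n - 2) * 180 = 360
angle = 360 / 4
angle = 90
90 degrees


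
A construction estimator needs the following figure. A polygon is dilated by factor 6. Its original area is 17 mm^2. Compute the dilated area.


Linear scale factor k = 6
Original area = 17 mm^2
Rule: under a linear scaling by k, areas scale by k^2.
k^2 = 6^2 = 36
New area = 17 * 36
New area = 612
612 mm^2


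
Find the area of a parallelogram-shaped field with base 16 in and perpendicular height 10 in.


Shape: parallelogram
Base b = 16 in, Height h = 10 in
Formula: A = b * h
A = 16 * 10
A = 160
160 in^2


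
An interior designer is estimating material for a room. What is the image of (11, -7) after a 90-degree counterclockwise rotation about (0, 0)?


Transformation: rotation about the origin
Original point: (11, -7)
Rule for 90 deg counterclockwise: (x, y) -> (-y, x)
Apply: (11, -7) -> (7, 11)
(7, 11)


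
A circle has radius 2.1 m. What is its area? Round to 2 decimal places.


Shape: circle
Radius r = 2.1 m
Formula: A = pi * r^2
r^2 = 2.1^2 = 4.41
A = pi * 4.41
A = 13.85
13.85 m^2


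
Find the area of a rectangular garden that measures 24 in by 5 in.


Shape: rectangle
Length l = 24 in, Width w = 5 in
Formula: A = l * w
A = 24 * 5
A = 120
120 in^2


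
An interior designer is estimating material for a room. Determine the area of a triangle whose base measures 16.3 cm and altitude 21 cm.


Shape: triangle
Base b = 16.3 cm, Height h = 21 cm
Formula: A = (1/2) * b * h
A = 0.5 * 16.3 * 21
A = 0.5 * 342.3
A = 171.15
171.15 cm^2


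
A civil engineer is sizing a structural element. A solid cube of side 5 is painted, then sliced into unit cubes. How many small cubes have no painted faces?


Large cube: 5 x 5 x 5, cut into unit cubes.
n = 5, so n - 2 = 3
Unpainted cubes form the interior (n - 2)^3 block.
(n - 2)^3 = 3^3 = 27
27 unit cubes


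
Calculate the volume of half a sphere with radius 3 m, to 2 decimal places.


Shape: hemisphere (half of a sphere)
Radius r = 3 m
Formula: V = (1/2) * (4/3) * pi * r^3 = (2/3) * pi * r^3
r^3 = 27
(2/3) * 27 = 18
V = 18 * pi
V = 56.55
56.55 m^3


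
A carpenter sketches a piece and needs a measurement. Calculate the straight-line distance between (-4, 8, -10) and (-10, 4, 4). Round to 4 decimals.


3D distance between two points
P1 = (-4, 8, -10), P2 = (-10, 4, 4)
Formula: d = sqrt((x2-x1)^2 + (y2-y1)^2 + (z2-z1)^2)
dx = -10 - -4 = -6
dy = 4 - 8 = -4
dz = 4 - -10 = 14
dx^2 + dy^2 + dz^2 = 36 + 16 + 196 = 248
d = sqrt(248)
d = 15.748
15.748 units


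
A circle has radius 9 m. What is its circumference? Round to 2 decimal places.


Shape: circle
Radius r = 9 m
Formula: C = 2 * pi * r
C = 2 * pi * 9
C = 18 * pi
C = 56.55
56.55 m


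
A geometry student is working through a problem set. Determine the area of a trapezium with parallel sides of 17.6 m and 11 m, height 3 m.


Shape: trapezoid
Parallel sides a = 17.6 m, b = 11 m; Height h = 3 m
Formula: A = (a + b) * h / 2
a + b = 17.6 + 11 = 28.6
A = 28.6 * 3 / 2
A = 85.8 / 2
A = 42.9
42.9 m^2


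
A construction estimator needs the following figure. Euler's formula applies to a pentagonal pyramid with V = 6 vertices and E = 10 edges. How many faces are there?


Polyhedron: pentagonal pyramid
Euler's formula for convex polyhedra: V - E + F = 2
Given: V = 6 vertices and E = 10 edges
Solve for F:
F = 2 + E - V = 2 + 10 - 6 = 6
6 faces


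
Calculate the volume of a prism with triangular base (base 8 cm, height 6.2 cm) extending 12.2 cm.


Shape: triangular prism
Triangle base = 8 cm, triangle height = 6.2 cm, prism length L = 12.2 cm
Formula: V = (1/2 * b * h_tri) * L
Cross-section area = 0.5 * 8 * 6.2 = 24.8
V = 24.8 * 12.2
V = 302.56
302.56 cm^3


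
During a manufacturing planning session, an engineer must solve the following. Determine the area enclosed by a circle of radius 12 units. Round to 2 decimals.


Shape: circle
Radius r = 12 units
Formula: A = pi * r^2
r^2 = 12^2 = 144
A = pi * 144
A = 452.39
452.39 units^2


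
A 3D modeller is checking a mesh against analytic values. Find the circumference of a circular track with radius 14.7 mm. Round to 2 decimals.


Shape: circle
Radius r = 14.7 mm
Formula: C = 2 * pi * r
C = 2 * pi * 14.7
C = 29.4 * pi
C = 92.36
92.36 mm


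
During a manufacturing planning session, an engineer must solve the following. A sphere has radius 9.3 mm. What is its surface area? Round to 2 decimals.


Shape: sphere
Radius r = 9.3 mm
Formula: SA = 4 * pi * r^2
r^2 = 86.49
SA = 4 * pi * 86.49
SA = 345.96 * pi
SA = 1086.87
1086.87 mm^2


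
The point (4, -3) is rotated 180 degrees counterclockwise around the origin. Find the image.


Transformation: rotation about the origin
Original point: (4, -3)
Rule for 180 deg: (x, y) -> (-x, -y)
Apply: (4, -3) -> (-4, 3)
(-4, 3)


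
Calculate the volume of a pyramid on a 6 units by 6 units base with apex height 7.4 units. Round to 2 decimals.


Shape: rectangular pyramid
Base: 6 units x 6 units, Height h = 7.4 units
Formula: V = (1/3) * base_area * h
base_area = 6 * 6 = 36
base_area * h = 36 * 7.4 = 266.4
V = 266.4 / 3
V = 88.8
88.8 units^3


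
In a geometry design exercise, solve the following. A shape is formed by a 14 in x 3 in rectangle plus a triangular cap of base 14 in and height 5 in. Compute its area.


Composite shape: rectangle + triangle
Rectangle area = 14 * 3 = 42
Triangle area = 0.5 * 14 * 5 = 35
Total = 42 + 35
Total = 77
77 in^2


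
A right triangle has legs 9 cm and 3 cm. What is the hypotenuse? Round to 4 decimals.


Shape: right triangle
Legs a = 9 cm, b = 3 cm
Formula: c = sqrt(a^2 + b^2)
a^2 = 81, b^2 = 9
a^2 + b^2 = 90
c = sqrt(90)
c = 9.4868
9.4868 cm


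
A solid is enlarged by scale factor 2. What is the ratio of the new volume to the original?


Linear scale factor k = 2
Rule: under a linear scaling by k, volumes scale by k^3.
k^3 = 2 * 2 * 2
k^3 = 4 * 2
k^3 = 8
Volume scales by a factor of 8.
8 (dimensionless)


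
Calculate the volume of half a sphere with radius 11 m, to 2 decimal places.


Shape: hemisphere (half of a sphere)
Radius r = 11 m
Formula: V = (1/2) * (4/3) * pi * r^3 = (2/3) * pi * r^3
r^3 = 1331
(2/3) * 1331 = 887.333333
V = 887.333333 * pi
V = 2787.64
2787.64 m^3


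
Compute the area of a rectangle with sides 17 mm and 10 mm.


Shape: rectangle
Length l = 17 mm, Width w = 10 mm
Formula: A = l * w
A = 17 * 10
A = 170
170 mm^2


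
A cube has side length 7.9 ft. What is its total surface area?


Shape: cube
Side s = 7.9 ft
A cube has 6 square faces.
Formula: SA = 6 * s^2
s^2 = 62.41
SA = 6 * 62.41
SA = 374.46
374.46 ft^2


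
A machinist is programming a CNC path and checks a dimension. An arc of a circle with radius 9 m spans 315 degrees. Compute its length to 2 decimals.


Shape: circular arc
Radius r = 9 m, Angle = 315 degrees
Formula: L = (angle/360) * 2 * pi * r
2 * pi * r = 18 * pi
L = (315/360) * 18 * pi
L = 15.75 * pi
L = 49.48
49.48 m


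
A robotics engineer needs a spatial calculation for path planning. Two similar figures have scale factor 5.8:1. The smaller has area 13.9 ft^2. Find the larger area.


Linear scale factor k = 5.8
Original area = 13.9 ft^2
Rule: under a linear scaling by k, areas scale by k^2.
k^2 = 5.8^2 = 33.64
New area = 13.9 * 33.64
New area = 467.596
467.596 ft^2


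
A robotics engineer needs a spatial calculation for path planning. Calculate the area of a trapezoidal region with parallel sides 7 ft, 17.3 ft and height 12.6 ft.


Shape: trapezoid
Parallel sides a = 7 ft, b = 17.3 ft; Height h = 12.6 ft
Formula: A = (a + b) * h / 2
a + b = 7 + 17.3 = 24.3
A = 24.3 * 12.6 / 2
A = 306.18 / 2
A = 153.09
153.09 ft^2


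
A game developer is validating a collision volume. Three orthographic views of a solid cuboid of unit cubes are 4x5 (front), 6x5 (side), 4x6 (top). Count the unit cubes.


Orthographic views of a solid rectangular block:
Front view 4 x 5 -> length = 4, height = 5
Side view 6 x 5 -> width = 6, height = 5 (consistent)
Top view 4 x 6 -> confirms length = 4, width = 6
The block is 4 x 6 x 5.
Total unit cubes = 4 * 6 * 5 = 120
120 unit cubes


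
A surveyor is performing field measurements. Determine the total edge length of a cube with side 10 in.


Shape: cube
Side s = 10 in
A cube has 12 edges, all equal.
Formula: total edge length = 12 * s
Total = 12 * 10
Total = 120
120 in


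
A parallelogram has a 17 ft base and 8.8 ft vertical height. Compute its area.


Shape: parallelogram
Base b = 17 ft, Height h = 8.8 ft
Formula: A = b * h
A = 17 * 8.8
A = 149.6
149.6 ft^2


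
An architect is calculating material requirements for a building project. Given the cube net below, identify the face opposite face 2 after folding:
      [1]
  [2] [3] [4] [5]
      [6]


Net: cross layout. Take square 3 as the base (bottom).
Fold the four squares in the horizontal row up around 3: 2 -> left, 4 -> right, 5 wraps to the top.
Fold 1 and 6 up from 3: 1 -> back, 6 -> front.
Opposite pairs are therefore: (1, 6), (2, 4), (3, 5).
Face 2 is opposite face 4.
face 4


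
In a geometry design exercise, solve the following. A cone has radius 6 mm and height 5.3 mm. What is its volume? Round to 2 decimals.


Shape: cone
Radius r = 6 mm, Height h = 5.3 mm
Formula: V = (1/3) * pi * r^2 * h
r^2 = 36
pi * r^2 * h = pi * 36 * 5.3 = 190.8 * pi
V = 190.8 * pi / 3
V = 199.81
199.81 mm^3


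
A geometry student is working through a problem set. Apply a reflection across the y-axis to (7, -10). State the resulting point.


Transformation: reflection
Original point: (7, -10)
Rule for reflection over the y-axis: (x, y) -> (-x, y)
Apply: (7, -10) -> (-7, -10)
(-7, -10)


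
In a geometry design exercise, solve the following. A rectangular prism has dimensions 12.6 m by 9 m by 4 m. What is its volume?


Shape: rectangular prism
l = 12.6 m, w = 9 m, h = 4 m
Formula: V = l * w * h
V = 12.6 * 9 * 4
V = 113.4 * 4
V = 453.6
453.6 m^3


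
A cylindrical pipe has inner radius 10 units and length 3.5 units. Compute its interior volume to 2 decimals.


Shape: cylinder
Radius r = 10 units, Height h = 3.5 units
Formula: V = pi * r^2 * h
r^2 = 100
V = pi * 100 * 3.5
V = 350 * pi
V = 1099.56
1099.56 units^3


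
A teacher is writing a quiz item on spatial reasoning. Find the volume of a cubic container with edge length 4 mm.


Shape: cube
Side s = 4 mm
Formula: V = s^3
V = 4 * 4 * 4
V = 16 * 4
V = 64
64 mm^3


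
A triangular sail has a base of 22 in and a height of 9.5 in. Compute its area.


Shape: triangle
Base b = 22 in, Height h = 9.5 in
Formula: A = (1/2) * b * h
A = 0.5 * 22 * 9.5
A = 0.5 * 209
A = 104.5
104.5 in^2


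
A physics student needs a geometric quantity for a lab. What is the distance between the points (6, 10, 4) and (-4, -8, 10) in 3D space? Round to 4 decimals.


3D distance between two points
P1 = (6, 10, 4), P2 = (-4, -8, 10)
Formula: d = sqrt((x2-x1)^2 + (y2-y1)^2 + (z2-z1)^2)
dx = -4 - 6 = -10
dy = -8 - 10 = -18
dz = 10 - 4 = 6
dx^2 + dy^2 + dz^2 = 100 + 324 + 36 = 460
d = sqrt(460)
d = 21.4476
21.4476 units


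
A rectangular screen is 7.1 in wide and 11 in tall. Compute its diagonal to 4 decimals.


Shape: rectangle (diagonal via Pythagoras)
Sides: 7.1 in and 11 in
Formula: d = sqrt(l^2 + w^2)
l^2 = 50.41, w^2 = 121
l^2 + w^2 = 171.41
d = sqrt(171.41)
d = 13.0924
13.0924 in


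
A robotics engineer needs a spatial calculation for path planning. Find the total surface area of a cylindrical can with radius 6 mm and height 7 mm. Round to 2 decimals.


Shape: closed cylinder
Radius r = 6 mm, Height h = 7 mm
Formula: SA = 2*pi*r^2 + 2*pi*r*h = 2*pi*r*(r + h)
r + h = 13
2 * r * (r + h) = 2 * 6 * 13 = 156
SA = 156 * pi
SA = 490.09
490.09 mm^2


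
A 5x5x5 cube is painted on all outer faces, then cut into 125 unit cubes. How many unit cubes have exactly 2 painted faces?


Large cube: 5 x 5 x 5, cut into unit cubes.
n = 5, so n - 2 = 3
Cubes with 2 painted faces lie along the edges, excluding corners.
A cube has 12 edges; each contributes (n - 2) = 3 such cubes.
Count = 12 * 3 = 36
36 unit cubes


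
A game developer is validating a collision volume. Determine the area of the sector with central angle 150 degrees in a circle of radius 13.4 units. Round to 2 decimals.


Shape: circular sector
Radius r = 13.4 units, Angle = 150 degrees
Formula: A = (angle/360) * pi * r^2
r^2 = 179.56
Fraction of circle = 150/360
A = (150/360) * pi * 179.56
A = 74.816667 * pi
A = 235.04
235.04 units^2


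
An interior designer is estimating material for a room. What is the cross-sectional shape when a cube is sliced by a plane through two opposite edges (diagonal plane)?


Solid: cube
Cutting plane: through two opposite edges (diagonal plane)
Visualize the intersection of the plane with the solid's surface.
The boundary of the cut region is a rectangle.
rectangle


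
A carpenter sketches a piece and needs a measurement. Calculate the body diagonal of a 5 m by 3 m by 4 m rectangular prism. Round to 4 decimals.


Shape: rectangular box (space diagonal)
l = 5 m, w = 3 m, h = 4 m
Visualize: the diagonal of the base, then a right triangle with that diagonal and the height.
Formula: d = sqrt(l^2 + w^2 + h^2)
l^2 + w^2 + h^2 = 25 + 9 + 16 = 50
d = sqrt(50)
d = 7.0711
7.0711 m


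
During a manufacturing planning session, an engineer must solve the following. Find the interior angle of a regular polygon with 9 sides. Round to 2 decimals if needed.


Shape: regular nonagon (9 sides)
Formula: interior angle = (n - 2) * 180 / n
(n - 2) = 7
(n - 2) * 180 = 1260
angle = 1260 / 9
angle = 140
140 degrees


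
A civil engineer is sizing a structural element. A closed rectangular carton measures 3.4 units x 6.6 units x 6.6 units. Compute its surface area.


Shape: rectangular prism
l = 3.4 units, w = 6.6 units, h = 6.6 units
Formula: SA = 2(lw + lh + wh)
lw = 22.44, lh = 22.44, wh = 43.56
lw + lh + wh = 88.44
SA = 2 * 88.44
SA = 176.88
176.88 units^2


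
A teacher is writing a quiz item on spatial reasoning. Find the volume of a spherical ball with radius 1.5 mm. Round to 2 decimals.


Shape: sphere
Radius r = 1.5 mm
Formula: V = (4/3) * pi * r^3
r^3 = 3.375
(4/3) * 3.375 = 4.5
V = 4.5 * pi
V = 14.14
14.14 mm^3


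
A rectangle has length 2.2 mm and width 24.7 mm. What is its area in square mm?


Shape: rectangle
Length l = 2.2 mm, Width w = 24.7 mm
Formula: A = l * w
A = 2.2 * 24.7
A = 54.34
54.34 mm^2


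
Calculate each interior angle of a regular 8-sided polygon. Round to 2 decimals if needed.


Shape: regular octagon (8 sides)
Formula: interior angle = (n - 2) * 180 / n
(n - 2) = 6
(n - 2) * 180 = 1080
angle = 1080 / 8
angle = 135
135 degrees


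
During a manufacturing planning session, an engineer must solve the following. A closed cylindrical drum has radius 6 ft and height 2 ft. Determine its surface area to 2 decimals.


Shape: closed cylinder
Radius r = 6 ft, Height h = 2 ft
Formula: SA = 2*pi*r^2 + 2*pi*r*h = 2*pi*r*(r + h)
r + h = 8
2 * r * (r + h) = 2 * 6 * 8 = 96
SA = 96 * pi
SA = 301.59
301.59 ft^2


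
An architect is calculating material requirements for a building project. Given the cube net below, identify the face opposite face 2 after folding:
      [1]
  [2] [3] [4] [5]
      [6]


Net: cross layout. Take square 3 as the base (bottom).
Fold the four squares in the horizontal row up around 3: 2 -> left, 4 -> right, 5 wraps to the top.
Fold 1 and 6 up from 3: 1 -> back, 6 -> front.
Opposite pairs are therefore: (1, 6), (2, 4), (3, 5).
Face 2 is opposite face 4.
face 4


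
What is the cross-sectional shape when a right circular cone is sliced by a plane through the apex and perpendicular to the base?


Solid: right circular cone
Cutting plane: through the apex and perpendicular to the base
Visualize the intersection of the plane with the solid's surface.
The boundary of the cut region is a isosceles triangle.
isosceles triangle


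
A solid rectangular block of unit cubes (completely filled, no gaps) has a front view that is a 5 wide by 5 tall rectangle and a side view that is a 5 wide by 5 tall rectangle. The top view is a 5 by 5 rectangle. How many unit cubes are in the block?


Orthographic views of a solid rectangular block:
Front view 5 x 5 -> length = 5, height = 5
Side view 5 x 5 -> width = 5, height = 5 (consistent)
Top view 5 x 5 -> confirms length = 5, width = 5
The block is 5 x 5 x 5.
Total unit cubes = 5 * 5 * 5 = 125
125 unit cubes


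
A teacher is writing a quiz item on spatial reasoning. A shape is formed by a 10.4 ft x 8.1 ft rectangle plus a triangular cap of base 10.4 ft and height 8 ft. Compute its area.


Composite shape: rectangle + triangle
Rectangle area = 10.4 * 8.1 = 84.24
Triangle area = 0.5 * 10.4 * 8 = 41.6
Total = 84.24 + 41.6
Total = 125.84
125.84 ft^2


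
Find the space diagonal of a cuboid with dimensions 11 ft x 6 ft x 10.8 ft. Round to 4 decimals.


Shape: rectangular box (space diagonal)
l = 11 ft, w = 6 ft, h = 10.8 ft
Visualize: the diagonal of the base, then a right triangle with that diagonal and the height.
Formula: d = sqrt(l^2 + w^2 + h^2)
l^2 + w^2 + h^2 = 121 + 36 + 116.64 = 273.64
d = sqrt(273.64)
d = 16.5421
16.5421 ft


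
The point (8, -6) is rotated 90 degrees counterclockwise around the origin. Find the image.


Transformation: rotation about the origin
Original point: (8, -6)
Rule for 90 deg counterclockwise: (x, y) -> (-y, x)
Apply: (8, -6) -> (6, 8)
(6, 8)


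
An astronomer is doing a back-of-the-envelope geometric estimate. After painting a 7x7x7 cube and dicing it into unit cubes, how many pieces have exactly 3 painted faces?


Large cube: 7 x 7 x 7, cut into unit cubes.
Cubes with 3 painted faces are at the corners. A cube always has 8 corners.
Count = 8
8 unit cubes


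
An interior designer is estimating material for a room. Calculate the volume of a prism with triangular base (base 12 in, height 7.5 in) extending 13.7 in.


Shape: triangular prism
Triangle base = 12 in, triangle height = 7.5 in, prism length L = 13.7 in
Formula: V = (1/2 * b * h_tri) * L
Cross-section area = 0.5 * 12 * 7.5 = 45
V = 45 * 13.7
V = 616.5
616.5 in^3


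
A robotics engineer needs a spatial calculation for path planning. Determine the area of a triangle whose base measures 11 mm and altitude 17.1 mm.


Shape: triangle
Base b = 11 mm, Height h = 17.1 mm
Formula: A = (1/2) * b * h
A = 0.5 * 11 * 17.1
A = 0.5 * 188.1
A = 94.05
94.05 mm^2


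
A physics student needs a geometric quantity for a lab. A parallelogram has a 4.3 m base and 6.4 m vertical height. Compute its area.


Shape: parallelogram
Base b = 4.3 m, Height h = 6.4 m
Formula: A = b * h
A = 4.3 * 6.4
A = 27.52
27.52 m^2


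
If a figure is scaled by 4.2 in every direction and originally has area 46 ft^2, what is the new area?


Linear scale factor k = 4.2
Original area = 46 ft^2
Rule: under a linear scaling by k, areas scale by k^2.
k^2 = 4.2^2 = 17.64
New area = 46 * 17.64
New area = 811.44
811.44 ft^2


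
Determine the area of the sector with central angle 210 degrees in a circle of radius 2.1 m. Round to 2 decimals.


Shape: circular sector
Radius r = 2.1 m, Angle = 210 degrees
Formula: A = (angle/360) * pi * r^2
r^2 = 4.41
Fraction of circle = 210/360
A = (210/360) * pi * 4.41
A = 2.5725 * pi
A = 8.08
8.08 m^2


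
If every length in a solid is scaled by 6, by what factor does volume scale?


Linear scale factor k = 6
Rule: under a linear scaling by k, volumes scale by k^3.
k^3 = 6 * 6 * 6
k^3 = 36 * 6
k^3 = 216
Volume scales by a factor of 216.
216 (dimensionless)


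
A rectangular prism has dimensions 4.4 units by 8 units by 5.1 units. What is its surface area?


Shape: rectangular prism
l = 4.4 units, w = 8 units, h = 5.1 units
Formula: SA = 2(lw + lh + wh)
lw = 35.2, lh = 22.44, wh = 40.8
lw + lh + wh = 98.44
SA = 2 * 98.44
SA = 196.88
196.88 units^2


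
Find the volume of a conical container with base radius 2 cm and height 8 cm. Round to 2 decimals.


Shape: cone
Radius r = 2 cm, Height h = 8 cm
Formula: V = (1/3) * pi * r^2 * h
r^2 = 4
pi * r^2 * h = pi * 4 * 8 = 32 * pi
V = 32 * pi / 3
V = 33.51
33.51 cm^3


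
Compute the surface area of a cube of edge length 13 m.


Shape: cube
Side s = 13 m
A cube has 6 square faces.
Formula: SA = 6 * s^2
s^2 = 169
SA = 6 * 169
SA = 1014
1014 m^2


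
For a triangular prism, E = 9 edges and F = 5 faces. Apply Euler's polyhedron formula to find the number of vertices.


Polyhedron: triangular prism
Euler's formula for convex polyhedra: V - E + F = 2
Given: E = 9 edges and F = 5 faces
Solve for V:
V = 2 + E - F = 2 + 9 - 5 = 6
6 vertices


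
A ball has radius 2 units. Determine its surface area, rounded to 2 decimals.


Shape: sphere
Radius r = 2 units
Formula: SA = 4 * pi * r^2
r^2 = 4
SA = 4 * pi * 4
SA = 16 * pi
SA = 50.27
50.27 units^2


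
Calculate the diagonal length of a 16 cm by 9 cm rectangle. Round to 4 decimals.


Shape: rectangle (diagonal via Pythagoras)
Sides: 16 cm and 9 cm
Formula: d = sqrt(l^2 + w^2)
l^2 = 256, w^2 = 81
l^2 + w^2 = 337
d = sqrt(337)
d = 18.3576
18.3576 cm


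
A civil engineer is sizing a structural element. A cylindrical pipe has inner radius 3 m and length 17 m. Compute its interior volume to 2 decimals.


Shape: cylinder
Radius r = 3 m, Height h = 17 m
Formula: V = pi * r^2 * h
r^2 = 9
V = pi * 9 * 17
V = 153 * pi
V = 480.66
480.66 m^3


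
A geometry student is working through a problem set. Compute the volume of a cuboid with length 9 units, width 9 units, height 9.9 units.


Shape: rectangular prism
l = 9 units, w = 9 units, h = 9.9 units
Formula: V = l * w * h
V = 9 * 9 * 9.9
V = 81 * 9.9
V = 801.9
801.9 units^3


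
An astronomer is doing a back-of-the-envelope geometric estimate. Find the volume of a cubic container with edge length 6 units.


Shape: cube
Side s = 6 units
Formula: V = s^3
V = 6 * 6 * 6
V = 36 * 6
V = 216
216 units^3


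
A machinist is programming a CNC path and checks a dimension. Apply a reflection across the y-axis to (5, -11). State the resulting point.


Transformation: reflection
Original point: (5, -11)
Rule for reflection over the y-axis: (x, y) -> (-x, y)
Apply: (5, -11) -> (-5, -11)
(-5, -11)


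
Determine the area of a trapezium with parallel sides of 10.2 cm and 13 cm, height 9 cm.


Shape: trapezoid
Parallel sides a = 10.2 cm, b = 13 cm; Height h = 9 cm
Formula: A = (a + b) * h / 2
a + b = 10.2 + 13 = 23.2
A = 23.2 * 9 / 2
A = 208.8 / 2
A = 104.4
104.4 cm^2


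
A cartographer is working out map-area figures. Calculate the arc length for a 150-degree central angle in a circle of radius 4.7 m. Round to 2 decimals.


Shape: circular arc
Radius r = 4.7 m, Angle = 150 degrees
Formula: L = (angle/360) * 2 * pi * r
2 * pi * r = 9.4 * pi
L = (150/360) * 9.4 * pi
L = 3.916667 * pi
L = 12.3
12.3 m


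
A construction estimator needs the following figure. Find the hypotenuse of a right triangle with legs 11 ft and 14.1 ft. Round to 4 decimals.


Shape: right triangle
Legs a = 11 ft, b = 14.1 ft
Formula: c = sqrt(a^2 + b^2)
a^2 = 121, b^2 = 198.81
a^2 + b^2 = 319.81
c = sqrt(319.81)
c = 17.8832
17.8832 ft


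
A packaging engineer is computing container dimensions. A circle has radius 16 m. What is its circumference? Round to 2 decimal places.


Shape: circle
Radius r = 16 m
Formula: C = 2 * pi * r
C = 2 * pi * 16
C = 32 * pi
C = 100.53
100.53 m


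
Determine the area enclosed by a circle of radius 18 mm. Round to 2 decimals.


Shape: circle
Radius r = 18 mm
Formula: A = pi * r^2
r^2 = 18^2 = 324
A = pi * 324
A = 1017.88
1017.88 mm^2
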